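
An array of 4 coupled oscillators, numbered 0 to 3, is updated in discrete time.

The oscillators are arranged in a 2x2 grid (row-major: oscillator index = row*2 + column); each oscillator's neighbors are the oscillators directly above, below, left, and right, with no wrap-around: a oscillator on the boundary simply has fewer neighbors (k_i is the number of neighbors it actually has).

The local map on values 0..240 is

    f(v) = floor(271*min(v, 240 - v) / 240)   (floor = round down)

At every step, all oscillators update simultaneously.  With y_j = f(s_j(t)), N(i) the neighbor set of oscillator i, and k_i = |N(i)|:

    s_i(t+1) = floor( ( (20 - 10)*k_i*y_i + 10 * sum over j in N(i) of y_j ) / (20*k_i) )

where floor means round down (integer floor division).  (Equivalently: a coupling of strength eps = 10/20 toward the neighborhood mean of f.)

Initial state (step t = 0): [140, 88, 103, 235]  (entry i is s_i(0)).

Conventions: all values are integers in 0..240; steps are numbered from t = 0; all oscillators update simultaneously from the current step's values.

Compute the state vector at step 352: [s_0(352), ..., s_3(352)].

Answer: [118, 118, 118, 118]
Key observation: The state at step 13, [133, 133, 133, 133], reappears at step 17: the system is in a cycle of period 4 from step 13 on.  Therefore the state at step 352 equals the state at step 13 + ((352 - 13) mod 4) = 16, which is [118, 118, 118, 118].

Derivation:
t=0: [140, 88, 103, 235]
t=1: [109, 78, 87, 56]
t=2: [108, 90, 95, 78]
t=3: [112, 102, 105, 96]
t=4: [121, 116, 117, 112]
t=5: [132, 130, 131, 128]
t=6: [122, 123, 123, 124]
t=7: [132, 131, 131, 131]
t=8: [122, 122, 122, 123]
t=9: [133, 132, 132, 132]
t=10: [120, 120, 120, 121]
t=11: [135, 134, 134, 134]
t=12: [118, 118, 118, 119]
t=13: [133, 133, 133, 133]
t=14: [120, 120, 120, 120]
t=15: [135, 135, 135, 135]
t=16: [118, 118, 118, 118]
t=17: [133, 133, 133, 133]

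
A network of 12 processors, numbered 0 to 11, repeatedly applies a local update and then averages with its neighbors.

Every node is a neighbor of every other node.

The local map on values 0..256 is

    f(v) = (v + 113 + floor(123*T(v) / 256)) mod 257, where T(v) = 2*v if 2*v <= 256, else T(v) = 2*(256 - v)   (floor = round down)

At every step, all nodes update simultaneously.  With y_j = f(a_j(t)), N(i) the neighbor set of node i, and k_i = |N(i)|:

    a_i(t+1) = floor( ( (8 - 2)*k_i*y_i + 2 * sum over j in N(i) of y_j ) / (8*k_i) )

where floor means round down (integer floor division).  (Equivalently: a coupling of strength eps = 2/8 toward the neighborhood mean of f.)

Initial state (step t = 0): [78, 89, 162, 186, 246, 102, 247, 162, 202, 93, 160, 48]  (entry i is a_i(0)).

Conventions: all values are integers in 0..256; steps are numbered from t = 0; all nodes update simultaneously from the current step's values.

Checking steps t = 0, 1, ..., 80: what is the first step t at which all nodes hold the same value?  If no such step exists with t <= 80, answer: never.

Answer: 13
Key observation: Synchronization is absorbing here: once all nodes are equal they stay equal, and step 13 is the first all-equal step.

Derivation:
t=0: [78, 89, 162, 186, 246, 102, 247, 162, 202, 93, 160, 48]  (not all equal)
t=1: [30, 46, 103, 104, 105, 65, 105, 103, 104, 52, 103, 175]  (not all equal)
t=2: [154, 178, 72, 73, 74, 205, 74, 72, 73, 186, 72, 109]  (not all equal)
t=3: [119, 119, 225, 226, 41, 120, 41, 225, 226, 119, 225, 90]  (not all equal)
t=4: [94, 94, 110, 110, 170, 96, 170, 110, 110, 94, 110, 53]  (not all equal)
t=5: [50, 50, 73, 73, 100, 53, 100, 73, 73, 50, 73, 178]  (not all equal)
t=6: [206, 206, 239, 239, 91, 210, 91, 239, 239, 206, 239, 131]  (not all equal)
t=7: [106, 106, 107, 107, 51, 106, 51, 107, 107, 106, 107, 104]  (not all equal)
t=8: [69, 69, 71, 71, 179, 69, 179, 71, 71, 69, 71, 67]  (not all equal)
t=9: [242, 242, 244, 244, 140, 242, 140, 244, 244, 242, 244, 239]  (not all equal)
t=10: [110, 110, 110, 110, 107, 110, 107, 110, 110, 110, 110, 110]  (not all equal)
t=11: [70, 70, 70, 70, 66, 70, 66, 70, 70, 70, 70, 70]  (not all equal)
t=12: [249, 249, 249, 249, 243, 249, 243, 249, 249, 249, 249, 249]  (not all equal)
t=13: [111, 111, 111, 111, 111, 111, 111, 111, 111, 111, 111, 111]  (all equal)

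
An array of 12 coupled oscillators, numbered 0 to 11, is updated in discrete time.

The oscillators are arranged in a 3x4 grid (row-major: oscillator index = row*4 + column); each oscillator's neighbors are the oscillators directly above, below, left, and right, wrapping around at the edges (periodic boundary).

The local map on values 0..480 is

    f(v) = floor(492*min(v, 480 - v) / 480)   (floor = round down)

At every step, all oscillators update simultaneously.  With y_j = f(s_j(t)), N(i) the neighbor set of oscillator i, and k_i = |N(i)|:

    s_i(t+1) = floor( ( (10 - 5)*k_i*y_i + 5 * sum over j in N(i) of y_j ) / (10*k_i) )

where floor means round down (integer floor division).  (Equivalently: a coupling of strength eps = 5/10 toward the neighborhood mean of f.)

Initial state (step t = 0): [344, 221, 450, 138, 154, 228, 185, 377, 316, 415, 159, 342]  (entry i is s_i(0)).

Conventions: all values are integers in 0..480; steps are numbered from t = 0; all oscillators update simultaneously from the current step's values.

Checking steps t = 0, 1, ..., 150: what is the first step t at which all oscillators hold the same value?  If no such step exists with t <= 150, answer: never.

Answer: 17
Key observation: Synchronization is absorbing here: once all oscillators are equal they stay equal, and step 17 is the first all-equal step.

Derivation:
t=0: [344, 221, 450, 138, 154, 228, 185, 377, 316, 415, 159, 342]  (not all equal)
t=1: [156, 171, 104, 122, 159, 196, 160, 131, 146, 131, 134, 142]  (not all equal)
t=2: [155, 162, 128, 130, 161, 179, 154, 141, 149, 149, 137, 140]  (not all equal)
t=3: [156, 161, 140, 138, 162, 171, 153, 146, 153, 156, 142, 142]  (not all equal)
t=4: [158, 162, 147, 145, 162, 168, 154, 150, 156, 159, 147, 146]  (not all equal)
t=5: [160, 163, 152, 150, 163, 167, 156, 154, 159, 161, 152, 150]  (not all equal)
t=6: [163, 165, 156, 155, 165, 167, 159, 157, 162, 164, 156, 154]  (not all equal)
t=7: [166, 167, 160, 159, 167, 169, 162, 160, 165, 167, 160, 158]  (not all equal)
t=8: [169, 170, 164, 163, 170, 171, 166, 164, 168, 170, 164, 162]  (not all equal)
t=9: [172, 173, 168, 167, 173, 174, 169, 168, 171, 173, 168, 167]  (not all equal)
t=10: [175, 176, 172, 171, 176, 177, 173, 172, 175, 176, 172, 171]  (not all equal)
t=11: [178, 179, 176, 175, 179, 180, 177, 176, 178, 179, 176, 175]  (not all equal)
t=12: [181, 182, 180, 179, 182, 183, 181, 180, 181, 182, 180, 179]  (not all equal)
t=13: [185, 185, 184, 183, 185, 186, 184, 184, 185, 185, 184, 183]  (not all equal)
t=14: [188, 189, 188, 187, 189, 189, 188, 187, 188, 189, 188, 187]  (not all equal)
t=15: [192, 192, 192, 191, 192, 192, 192, 191, 192, 192, 192, 191]  (not all equal)
t=16: [195, 196, 195, 195, 195, 196, 195, 195, 195, 196, 195, 195]  (not all equal)
t=17: [199, 199, 199, 199, 199, 199, 199, 199, 199, 199, 199, 199]  (all equal)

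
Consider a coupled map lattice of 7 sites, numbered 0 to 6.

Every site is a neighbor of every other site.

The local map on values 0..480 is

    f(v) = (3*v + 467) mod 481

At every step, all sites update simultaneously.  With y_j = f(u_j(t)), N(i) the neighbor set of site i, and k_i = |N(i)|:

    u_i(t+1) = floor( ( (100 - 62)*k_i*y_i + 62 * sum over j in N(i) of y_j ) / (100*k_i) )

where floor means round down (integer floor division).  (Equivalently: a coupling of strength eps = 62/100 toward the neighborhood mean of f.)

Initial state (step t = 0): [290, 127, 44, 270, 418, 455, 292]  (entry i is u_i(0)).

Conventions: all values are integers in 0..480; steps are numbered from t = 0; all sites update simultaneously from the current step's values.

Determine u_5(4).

Simulating step by step:
t=0: [290, 127, 44, 270, 418, 455, 292]
t=1: [333, 331, 262, 316, 306, 337, 335]
t=2: [137, 136, 211, 256, 248, 141, 139]
t=3: [343, 342, 272, 309, 302, 347, 345]
t=4: [158, 157, 232, 263, 257, 161, 160]

Answer: u_5(4) = 161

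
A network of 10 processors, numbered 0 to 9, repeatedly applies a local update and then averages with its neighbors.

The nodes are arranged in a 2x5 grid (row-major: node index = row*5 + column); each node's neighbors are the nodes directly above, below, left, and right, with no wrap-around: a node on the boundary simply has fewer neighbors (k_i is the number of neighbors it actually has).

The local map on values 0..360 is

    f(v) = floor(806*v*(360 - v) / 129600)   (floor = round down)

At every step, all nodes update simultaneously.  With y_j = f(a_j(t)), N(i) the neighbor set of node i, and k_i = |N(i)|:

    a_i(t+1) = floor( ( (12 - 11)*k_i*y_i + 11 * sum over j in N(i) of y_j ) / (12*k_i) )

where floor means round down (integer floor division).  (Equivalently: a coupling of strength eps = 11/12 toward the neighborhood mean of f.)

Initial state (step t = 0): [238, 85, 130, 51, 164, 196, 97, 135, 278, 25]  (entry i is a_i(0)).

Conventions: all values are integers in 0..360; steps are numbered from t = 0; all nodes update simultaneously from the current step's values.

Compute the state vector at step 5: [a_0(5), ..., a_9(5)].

Simulating step by step:
t=0: [238, 85, 130, 51, 164, 196, 97, 135, 278, 25]
t=1: [172, 171, 147, 168, 85, 171, 175, 163, 115, 160]
t=2: [200, 198, 199, 173, 194, 200, 199, 190, 197, 163]
t=3: [199, 199, 199, 199, 200, 199, 199, 199, 199, 199]
t=4: [199, 199, 199, 199, 199, 199, 199, 199, 199, 199]
t=5: [199, 199, 199, 199, 199, 199, 199, 199, 199, 199]

Answer: [199, 199, 199, 199, 199, 199, 199, 199, 199, 199]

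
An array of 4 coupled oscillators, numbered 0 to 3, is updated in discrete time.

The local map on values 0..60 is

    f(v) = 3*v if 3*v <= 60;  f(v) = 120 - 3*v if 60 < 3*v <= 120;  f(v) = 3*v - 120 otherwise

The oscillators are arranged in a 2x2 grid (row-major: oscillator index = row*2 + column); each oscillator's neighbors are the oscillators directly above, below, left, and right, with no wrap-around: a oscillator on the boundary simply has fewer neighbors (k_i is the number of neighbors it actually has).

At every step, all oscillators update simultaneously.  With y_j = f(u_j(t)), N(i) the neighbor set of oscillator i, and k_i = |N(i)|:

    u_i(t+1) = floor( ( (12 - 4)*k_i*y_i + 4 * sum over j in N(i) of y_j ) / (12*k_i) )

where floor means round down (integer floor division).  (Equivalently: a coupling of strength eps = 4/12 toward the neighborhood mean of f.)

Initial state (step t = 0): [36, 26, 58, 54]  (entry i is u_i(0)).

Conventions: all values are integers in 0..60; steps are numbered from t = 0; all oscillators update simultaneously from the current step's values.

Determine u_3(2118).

Answer: u_3(2118) = 52
Key observation: The state at step 9, [16, 20, 20, 16], reappears at step 13: the system is in a cycle of period 4 from step 9 on.  Therefore the state at step 2118 equals the state at step 9 + ((2118 - 9) mod 4) = 10, which is [52, 56, 56, 52].

Derivation:
t=0: [36, 26, 58, 54]
t=1: [24, 37, 45, 44]
t=2: [36, 16, 20, 12]
t=3: [26, 40, 48, 42]
t=4: [32, 8, 24, 8]
t=5: [28, 24, 40, 28]
t=6: [32, 44, 12, 32]
t=7: [24, 16, 32, 24]
t=8: [44, 48, 32, 44]
t=9: [16, 20, 20, 16]
t=10: [52, 56, 56, 52]
t=11: [40, 44, 44, 40]
t=12: [4, 8, 8, 4]
t=13: [16, 20, 20, 16]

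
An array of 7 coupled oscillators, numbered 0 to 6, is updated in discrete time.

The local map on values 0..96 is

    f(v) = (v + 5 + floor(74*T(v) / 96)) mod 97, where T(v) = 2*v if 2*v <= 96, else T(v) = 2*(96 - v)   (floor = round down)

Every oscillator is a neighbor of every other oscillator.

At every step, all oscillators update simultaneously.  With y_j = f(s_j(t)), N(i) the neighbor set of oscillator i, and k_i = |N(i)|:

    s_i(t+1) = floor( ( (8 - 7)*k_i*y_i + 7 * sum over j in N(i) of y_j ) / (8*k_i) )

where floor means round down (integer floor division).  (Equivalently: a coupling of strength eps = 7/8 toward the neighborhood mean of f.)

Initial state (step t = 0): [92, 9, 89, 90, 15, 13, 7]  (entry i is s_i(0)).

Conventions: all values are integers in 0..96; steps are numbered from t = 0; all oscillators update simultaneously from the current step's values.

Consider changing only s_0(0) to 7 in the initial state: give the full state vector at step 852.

Answer: [48, 48, 48, 48, 48, 48, 48]
Key observation: The state at step 11, [17, 17, 17, 17, 17, 17, 17], reappears at step 19: the system is in a cycle of period 8 from step 11 on.  Therefore the state at step 852 equals the state at step 11 + ((852 - 11) mod 8) = 12, which is [48, 48, 48, 48, 48, 48, 48].

Derivation:
t=0: [7, 9, 89, 90, 15, 13, 7]
t=1: [23, 23, 24, 24, 23, 23, 23]
t=2: [63, 63, 63, 63, 63, 63, 63]
t=3: [21, 21, 21, 21, 21, 21, 21]
t=4: [58, 58, 58, 58, 58, 58, 58]
t=5: [24, 24, 24, 24, 24, 24, 24]
t=6: [66, 66, 66, 66, 66, 66, 66]
t=7: [20, 20, 20, 20, 20, 20, 20]
t=8: [55, 55, 55, 55, 55, 55, 55]
t=9: [26, 26, 26, 26, 26, 26, 26]
t=10: [71, 71, 71, 71, 71, 71, 71]
t=11: [17, 17, 17, 17, 17, 17, 17]
t=12: [48, 48, 48, 48, 48, 48, 48]
t=13: [30, 30, 30, 30, 30, 30, 30]
t=14: [81, 81, 81, 81, 81, 81, 81]
t=15: [12, 12, 12, 12, 12, 12, 12]
t=16: [35, 35, 35, 35, 35, 35, 35]
t=17: [93, 93, 93, 93, 93, 93, 93]
t=18: [5, 5, 5, 5, 5, 5, 5]
t=19: [17, 17, 17, 17, 17, 17, 17]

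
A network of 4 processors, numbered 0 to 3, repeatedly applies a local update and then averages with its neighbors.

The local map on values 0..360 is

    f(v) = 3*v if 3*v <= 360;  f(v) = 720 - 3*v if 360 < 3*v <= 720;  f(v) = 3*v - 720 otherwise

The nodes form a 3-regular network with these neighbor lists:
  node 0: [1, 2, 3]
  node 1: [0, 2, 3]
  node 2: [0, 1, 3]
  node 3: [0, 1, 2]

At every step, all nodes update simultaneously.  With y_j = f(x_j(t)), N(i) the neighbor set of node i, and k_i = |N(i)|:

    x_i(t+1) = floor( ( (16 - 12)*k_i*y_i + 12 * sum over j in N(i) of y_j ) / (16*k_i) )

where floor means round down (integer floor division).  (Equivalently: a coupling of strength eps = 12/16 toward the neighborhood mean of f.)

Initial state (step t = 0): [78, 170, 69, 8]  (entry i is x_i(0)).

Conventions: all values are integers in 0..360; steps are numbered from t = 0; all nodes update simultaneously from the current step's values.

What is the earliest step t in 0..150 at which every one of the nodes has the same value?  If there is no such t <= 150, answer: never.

Simulating step by step:
t=0: [78, 170, 69, 8]  (not all equal)
t=1: [168, 168, 168, 168]  (all equal)

Answer: 1
Key observation: Synchronization is absorbing here: once all nodes are equal they stay equal, and step 1 is the first all-equal step.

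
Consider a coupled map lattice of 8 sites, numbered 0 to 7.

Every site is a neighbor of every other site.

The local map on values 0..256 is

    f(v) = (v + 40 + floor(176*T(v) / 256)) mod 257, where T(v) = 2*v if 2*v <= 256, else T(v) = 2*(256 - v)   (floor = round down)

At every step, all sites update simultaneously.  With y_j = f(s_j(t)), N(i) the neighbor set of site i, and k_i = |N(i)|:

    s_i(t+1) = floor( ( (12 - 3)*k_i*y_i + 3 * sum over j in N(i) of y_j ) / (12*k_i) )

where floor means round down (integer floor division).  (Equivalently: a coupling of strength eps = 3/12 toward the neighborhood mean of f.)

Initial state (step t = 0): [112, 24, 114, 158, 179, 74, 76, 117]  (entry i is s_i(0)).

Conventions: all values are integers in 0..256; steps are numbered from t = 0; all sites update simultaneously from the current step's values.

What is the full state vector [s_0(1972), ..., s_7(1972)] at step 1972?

Simulating step by step:
t=0: [112, 24, 114, 158, 179, 74, 76, 117]
t=1: [64, 99, 67, 83, 77, 183, 187, 72]
t=2: [180, 56, 185, 212, 201, 90, 88, 193]
t=3: [82, 158, 81, 74, 77, 215, 212, 79]
t=4: [214, 100, 212, 200, 205, 85, 86, 209]
t=5: [66, 42, 67, 71, 69, 200, 202, 68]
t=6: [185, 144, 187, 193, 190, 88, 87, 188]
t=7: [78, 89, 77, 76, 76, 209, 207, 77]
t=8: [213, 231, 211, 209, 209, 92, 93, 211]
t=9: [51, 46, 51, 51, 51, 12, 13, 51]
t=10: [154, 145, 154, 154, 154, 87, 89, 154]
t=11: [89, 91, 89, 89, 89, 210, 213, 89]
t=12: [237, 240, 237, 237, 237, 97, 97, 237]
t=13: [43, 42, 43, 43, 43, 20, 20, 43]
t=14: [137, 135, 137, 137, 137, 98, 98, 137]
t=15: [78, 78, 78, 78, 78, 29, 29, 78]
t=16: [216, 216, 216, 216, 216, 133, 133, 216]
t=17: [56, 56, 56, 56, 56, 78, 78, 56]
t=18: [176, 176, 176, 176, 176, 213, 213, 176]
t=19: [68, 68, 68, 68, 68, 58, 58, 68]
t=20: [199, 199, 199, 199, 199, 182, 182, 199]
t=21: [60, 60, 60, 60, 60, 64, 64, 60]
t=22: [182, 182, 182, 182, 182, 189, 189, 182]
t=23: [65, 65, 65, 65, 65, 64, 64, 65]
t=24: [193, 193, 193, 193, 193, 192, 192, 193]
t=25: [62, 62, 62, 62, 62, 62, 62, 62]
t=26: [187, 187, 187, 187, 187, 187, 187, 187]
t=27: [64, 64, 64, 64, 64, 64, 64, 64]
t=28: [192, 192, 192, 192, 192, 192, 192, 192]
t=29: [63, 63, 63, 63, 63, 63, 63, 63]
t=30: [189, 189, 189, 189, 189, 189, 189, 189]
t=31: [64, 64, 64, 64, 64, 64, 64, 64]

Answer: [192, 192, 192, 192, 192, 192, 192, 192]
Key observation: The state at step 27, [64, 64, 64, 64, 64, 64, 64, 64], reappears at step 31: the system is in a cycle of period 4 from step 27 on.  Therefore the state at step 1972 equals the state at step 27 + ((1972 - 27) mod 4) = 28, which is [192, 192, 192, 192, 192, 192, 192, 192].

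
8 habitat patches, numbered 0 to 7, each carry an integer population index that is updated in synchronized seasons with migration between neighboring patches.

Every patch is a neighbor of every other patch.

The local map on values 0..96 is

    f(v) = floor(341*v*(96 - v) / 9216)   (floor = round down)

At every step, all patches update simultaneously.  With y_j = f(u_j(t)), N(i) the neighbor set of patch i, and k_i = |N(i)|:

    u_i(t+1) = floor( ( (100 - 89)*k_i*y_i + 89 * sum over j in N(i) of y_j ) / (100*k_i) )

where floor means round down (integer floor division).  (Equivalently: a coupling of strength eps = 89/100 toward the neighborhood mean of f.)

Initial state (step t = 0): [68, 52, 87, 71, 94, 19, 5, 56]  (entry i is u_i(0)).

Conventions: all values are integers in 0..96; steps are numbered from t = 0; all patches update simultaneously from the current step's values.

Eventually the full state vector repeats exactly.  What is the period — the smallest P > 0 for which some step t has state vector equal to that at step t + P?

Simulating step by step:
t=0: [68, 52, 87, 71, 94, 19, 5, 56]
t=1: [50, 50, 51, 50, 51, 50, 51, 50]
t=2: [84, 84, 84, 84, 84, 84, 84, 84]
t=3: [37, 37, 37, 37, 37, 37, 37, 37]
t=4: [80, 80, 80, 80, 80, 80, 80, 80]
t=5: [47, 47, 47, 47, 47, 47, 47, 47]
t=6: [85, 85, 85, 85, 85, 85, 85, 85]
t=7: [34, 34, 34, 34, 34, 34, 34, 34]
t=8: [77, 77, 77, 77, 77, 77, 77, 77]
t=9: [54, 54, 54, 54, 54, 54, 54, 54]
t=10: [83, 83, 83, 83, 83, 83, 83, 83]
t=11: [39, 39, 39, 39, 39, 39, 39, 39]
t=12: [82, 82, 82, 82, 82, 82, 82, 82]
t=13: [42, 42, 42, 42, 42, 42, 42, 42]
t=14: [83, 83, 83, 83, 83, 83, 83, 83]

Answer: 4
Key observation: The state at step 10, [83, 83, 83, 83, 83, 83, 83, 83], reappears at step 14 — and no state repeats earlier — so the cycle the system enters has period 4.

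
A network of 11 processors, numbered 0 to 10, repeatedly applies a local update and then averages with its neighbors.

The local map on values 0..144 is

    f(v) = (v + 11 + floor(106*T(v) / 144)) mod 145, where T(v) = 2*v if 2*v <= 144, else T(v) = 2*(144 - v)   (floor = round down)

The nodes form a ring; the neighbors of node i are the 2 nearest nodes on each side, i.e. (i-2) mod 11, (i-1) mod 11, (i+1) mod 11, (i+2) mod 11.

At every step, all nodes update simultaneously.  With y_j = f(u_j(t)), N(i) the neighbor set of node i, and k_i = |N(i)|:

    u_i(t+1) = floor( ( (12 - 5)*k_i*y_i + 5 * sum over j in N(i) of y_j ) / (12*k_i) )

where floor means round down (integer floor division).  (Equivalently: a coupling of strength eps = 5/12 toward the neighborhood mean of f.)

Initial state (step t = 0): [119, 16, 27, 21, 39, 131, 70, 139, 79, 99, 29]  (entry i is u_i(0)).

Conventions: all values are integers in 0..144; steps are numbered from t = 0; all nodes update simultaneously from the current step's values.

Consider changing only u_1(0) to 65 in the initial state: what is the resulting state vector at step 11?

Simulating step by step:
t=0: [119, 65, 27, 21, 39, 131, 70, 139, 79, 99, 29]
t=1: [34, 40, 67, 59, 82, 32, 40, 20, 40, 34, 60]
t=2: [81, 79, 44, 34, 47, 75, 94, 76, 92, 84, 50]
t=3: [57, 63, 100, 89, 104, 55, 44, 39, 45, 48, 93]
t=4: [25, 23, 26, 28, 35, 30, 96, 101, 111, 103, 48]
t=5: [73, 76, 76, 80, 84, 74, 43, 35, 37, 43, 95]
t=6: [49, 40, 41, 40, 47, 55, 97, 96, 97, 96, 50]
t=7: [117, 114, 115, 99, 100, 31, 38, 28, 42, 53, 109]
t=8: [35, 24, 24, 35, 43, 76, 93, 93, 103, 108, 46]
t=9: [86, 81, 80, 87, 93, 53, 42, 33, 39, 45, 95]
t=10: [45, 37, 38, 47, 54, 111, 105, 104, 100, 99, 51]
t=11: [110, 110, 112, 113, 113, 48, 39, 28, 40, 51, 109]

Answer: [110, 110, 112, 113, 113, 48, 39, 28, 40, 51, 109]
Key observation: This trace re-runs the system from the modified initial state.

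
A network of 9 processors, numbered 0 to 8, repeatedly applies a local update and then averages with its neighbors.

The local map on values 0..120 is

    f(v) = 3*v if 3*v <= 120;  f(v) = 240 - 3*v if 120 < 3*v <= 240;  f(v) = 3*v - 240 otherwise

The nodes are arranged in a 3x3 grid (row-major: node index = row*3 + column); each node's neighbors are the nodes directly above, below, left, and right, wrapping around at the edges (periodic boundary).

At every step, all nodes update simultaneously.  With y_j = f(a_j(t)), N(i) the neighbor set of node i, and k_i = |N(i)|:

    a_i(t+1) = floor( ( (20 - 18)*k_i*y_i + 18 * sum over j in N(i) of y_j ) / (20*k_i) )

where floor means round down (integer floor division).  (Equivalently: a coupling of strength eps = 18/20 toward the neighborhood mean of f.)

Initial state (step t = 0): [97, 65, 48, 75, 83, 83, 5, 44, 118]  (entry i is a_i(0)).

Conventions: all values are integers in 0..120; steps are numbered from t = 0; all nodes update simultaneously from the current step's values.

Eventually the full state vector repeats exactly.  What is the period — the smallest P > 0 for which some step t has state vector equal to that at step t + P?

Answer: 2
Key observation: The state at step 50, [60, 61, 60, 59, 59, 61, 61, 59, 59], reappears at step 52 — and no state repeats earlier — so the cycle the system enters has period 2.

Derivation:
t=0: [97, 65, 48, 75, 83, 83, 5, 44, 118]
t=1: [43, 63, 58, 20, 40, 53, 66, 51, 62]
t=2: [60, 91, 73, 85, 74, 75, 74, 68, 67]
t=3: [25, 33, 35, 26, 24, 22, 35, 27, 24]
t=4: [94, 84, 80, 79, 80, 80, 79, 86, 87]
t=5: [8, 14, 16, 10, 7, 5, 19, 9, 6]
t=6: [42, 31, 27, 29, 27, 27, 27, 33, 34]
t=7: [88, 93, 95, 89, 89, 87, 98, 90, 87]
t=8: [39, 32, 28, 31, 29, 29, 28, 34, 35]
t=9: [92, 97, 99, 93, 93, 91, 102, 93, 90]
t=10: [51, 43, 39, 43, 40, 40, 39, 45, 46]
t=11: [111, 107, 106, 111, 112, 113, 102, 111, 113]
t=12: [80, 89, 91, 88, 91, 92, 91, 86, 85]
t=13: [26, 21, 20, 25, 26, 27, 16, 26, 28]
t=14: [63, 72, 74, 71, 74, 74, 75, 69, 68]
t=15: [24, 29, 30, 25, 24, 24, 34, 24, 22]
t=16: [86, 77, 75, 79, 76, 75, 74, 80, 82]
t=17: [11, 11, 12, 14, 7, 9, 7, 10, 11]
t=18: [33, 30, 31, 27, 31, 32, 33, 27, 28]
t=19: [91, 91, 92, 95, 87, 88, 87, 90, 91]
t=20: [33, 30, 31, 26, 31, 32, 33, 27, 28]
t=21: [90, 91, 92, 94, 86, 87, 86, 90, 91]
t=22: [32, 28, 29, 23, 30, 31, 32, 25, 26]
t=23: [85, 86, 87, 91, 81, 82, 81, 85, 86]
t=24: [18, 13, 14, 9, 16, 17, 18, 10, 11]
t=25: [41, 43, 44, 49, 37, 38, 37, 42, 43]
t=26: [106, 112, 112, 111, 108, 106, 108, 111, 111]
t=27: [90, 88, 87, 82, 89, 90, 88, 89, 88]
t=28: [19, 26, 26, 25, 22, 20, 21, 24, 25]
t=29: [71, 69, 68, 62, 70, 72, 69, 70, 68]
t=30: [37, 30, 30, 31, 34, 37, 36, 32, 31]
t=31: [96, 98, 100, 106, 97, 96, 99, 98, 100]
t=32: [60, 53, 53, 53, 57, 60, 59, 55, 55]
t=33: [74, 72, 70, 64, 73, 74, 71, 72, 70]
t=34: [30, 23, 23, 23, 27, 30, 29, 25, 25]
t=35: [75, 77, 79, 85, 76, 75, 78, 77, 79]
t=36: [8, 9, 9, 12, 12, 8, 10, 7, 7]
t=37: [29, 27, 24, 29, 27, 29, 25, 27, 25]
t=38: [79, 80, 81, 82, 83, 79, 81, 78, 78]
t=39: [3, 4, 3, 4, 4, 5, 5, 4, 3]
t=40: [11, 10, 11, 12, 12, 10, 10, 12, 12]
t=41: [32, 34, 32, 32, 33, 34, 34, 33, 32]
t=42: [98, 97, 98, 99, 99, 97, 97, 99, 99]
t=43: [53, 55, 53, 53, 54, 55, 55, 54, 53]
t=44: [78, 79, 78, 77, 77, 79, 79, 77, 77]
t=45: [5, 7, 5, 5, 6, 7, 7, 6, 5]
t=46: [17, 16, 17, 18, 18, 16, 16, 18, 18]
t=47: [50, 52, 50, 50, 51, 52, 52, 51, 50]
t=48: [87, 88, 87, 86, 86, 88, 88, 86, 86]
t=49: [21, 19, 21, 21, 20, 19, 19, 20, 21]
t=50: [60, 61, 60, 59, 59, 61, 61, 59, 59]
t=51: [59, 61, 59, 59, 60, 61, 61, 60, 59]
t=52: [60, 61, 60, 59, 59, 61, 61, 59, 59]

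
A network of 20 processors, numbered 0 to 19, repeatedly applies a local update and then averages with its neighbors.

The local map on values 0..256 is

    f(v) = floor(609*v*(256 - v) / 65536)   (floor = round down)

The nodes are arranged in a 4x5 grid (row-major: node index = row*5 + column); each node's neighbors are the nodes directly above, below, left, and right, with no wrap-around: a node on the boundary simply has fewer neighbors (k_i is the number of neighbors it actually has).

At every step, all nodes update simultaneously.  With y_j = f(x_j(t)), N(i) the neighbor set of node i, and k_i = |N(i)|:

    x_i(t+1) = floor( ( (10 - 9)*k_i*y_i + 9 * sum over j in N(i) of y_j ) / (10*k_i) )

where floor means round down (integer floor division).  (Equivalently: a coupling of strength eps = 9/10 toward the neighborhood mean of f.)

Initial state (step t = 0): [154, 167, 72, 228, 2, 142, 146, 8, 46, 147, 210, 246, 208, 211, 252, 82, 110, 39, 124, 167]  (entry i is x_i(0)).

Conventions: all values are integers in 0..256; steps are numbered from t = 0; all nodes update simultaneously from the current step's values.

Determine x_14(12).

Simulating step by step:
t=0: [154, 167, 72, 228, 2, 142, 146, 8, 46, 147, 210, 246, 208, 211, 252, 82, 110, 39, 124, 167]
t=1: [144, 138, 76, 70, 93, 129, 88, 103, 79, 45, 100, 109, 55, 85, 113, 120, 84, 125, 106, 86]
t=2: [151, 139, 137, 130, 107, 144, 148, 125, 122, 134, 149, 131, 140, 132, 122, 140, 148, 130, 141, 147]
t=3: [149, 148, 151, 150, 151, 147, 150, 150, 151, 150, 150, 148, 151, 150, 150, 148, 151, 149, 150, 150]
t=4: [148, 147, 147, 147, 147, 147, 147, 147, 147, 147, 147, 147, 147, 147, 147, 147, 147, 147, 147, 147]
t=5: [148, 148, 148, 148, 148, 148, 148, 148, 148, 148, 148, 148, 148, 148, 148, 148, 148, 148, 148, 148]
t=6: [148, 148, 148, 148, 148, 148, 148, 148, 148, 148, 148, 148, 148, 148, 148, 148, 148, 148, 148, 148]
t=7: [148, 148, 148, 148, 148, 148, 148, 148, 148, 148, 148, 148, 148, 148, 148, 148, 148, 148, 148, 148]
t=8: [148, 148, 148, 148, 148, 148, 148, 148, 148, 148, 148, 148, 148, 148, 148, 148, 148, 148, 148, 148]
t=9: [148, 148, 148, 148, 148, 148, 148, 148, 148, 148, 148, 148, 148, 148, 148, 148, 148, 148, 148, 148]
t=10: [148, 148, 148, 148, 148, 148, 148, 148, 148, 148, 148, 148, 148, 148, 148, 148, 148, 148, 148, 148]
t=11: [148, 148, 148, 148, 148, 148, 148, 148, 148, 148, 148, 148, 148, 148, 148, 148, 148, 148, 148, 148]
t=12: [148, 148, 148, 148, 148, 148, 148, 148, 148, 148, 148, 148, 148, 148, 148, 148, 148, 148, 148, 148]

Answer: x_14(12) = 148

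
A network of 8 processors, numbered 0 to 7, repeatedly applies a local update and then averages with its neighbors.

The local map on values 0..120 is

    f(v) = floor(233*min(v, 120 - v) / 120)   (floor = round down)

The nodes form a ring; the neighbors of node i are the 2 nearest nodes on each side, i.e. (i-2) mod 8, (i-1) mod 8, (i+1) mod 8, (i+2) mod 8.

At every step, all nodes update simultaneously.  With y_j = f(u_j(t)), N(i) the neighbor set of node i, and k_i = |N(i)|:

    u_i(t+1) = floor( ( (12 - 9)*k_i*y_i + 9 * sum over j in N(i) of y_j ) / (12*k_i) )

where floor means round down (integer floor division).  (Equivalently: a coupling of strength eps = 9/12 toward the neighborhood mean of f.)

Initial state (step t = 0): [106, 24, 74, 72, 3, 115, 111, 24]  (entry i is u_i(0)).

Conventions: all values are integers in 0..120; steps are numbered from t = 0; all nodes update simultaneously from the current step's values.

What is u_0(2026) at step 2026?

Simulating step by step:
t=0: [106, 24, 74, 72, 3, 115, 111, 24]
t=1: [43, 59, 54, 51, 40, 32, 20, 30]
t=2: [79, 93, 95, 91, 76, 66, 62, 70]
t=3: [77, 65, 63, 68, 81, 91, 96, 89]
t=4: [81, 92, 95, 90, 77, 66, 62, 69]
t=5: [77, 66, 62, 68, 81, 92, 95, 89]
t=6: [81, 92, 95, 89, 77, 66, 63, 69]
t=7: [77, 66, 63, 69, 81, 92, 95, 89]
t=8: [81, 92, 95, 89, 77, 66, 63, 69]

Answer: u_0(2026) = 81
Key observation: The state at step 6, [81, 92, 95, 89, 77, 66, 63, 69], reappears at step 8: the system is in a cycle of period 2 from step 6 on.  Therefore the state at step 2026 equals the state at step 6 + ((2026 - 6) mod 2) = 6, which is [81, 92, 95, 89, 77, 66, 63, 69].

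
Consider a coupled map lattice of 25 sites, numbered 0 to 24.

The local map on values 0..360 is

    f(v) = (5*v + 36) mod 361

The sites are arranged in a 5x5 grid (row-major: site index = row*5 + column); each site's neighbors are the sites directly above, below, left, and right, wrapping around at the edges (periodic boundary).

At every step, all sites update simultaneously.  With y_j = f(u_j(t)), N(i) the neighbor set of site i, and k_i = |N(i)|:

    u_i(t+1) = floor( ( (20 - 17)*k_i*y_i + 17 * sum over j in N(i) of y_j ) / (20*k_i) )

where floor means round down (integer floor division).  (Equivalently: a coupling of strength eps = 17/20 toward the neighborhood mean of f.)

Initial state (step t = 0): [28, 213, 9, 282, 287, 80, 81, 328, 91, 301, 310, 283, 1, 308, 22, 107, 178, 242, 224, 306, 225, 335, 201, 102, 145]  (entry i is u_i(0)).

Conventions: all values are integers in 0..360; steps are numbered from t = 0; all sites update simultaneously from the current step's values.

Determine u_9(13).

Simulating step by step:
t=0: [28, 213, 9, 282, 287, 80, 81, 328, 91, 301, 310, 283, 1, 308, 22, 107, 178, 242, 224, 306, 225, 335, 201, 102, 145]
t=1: [68, 131, 133, 90, 70, 116, 82, 105, 117, 94, 114, 100, 119, 102, 126, 147, 168, 159, 138, 117, 158, 171, 195, 119, 93]
t=2: [153, 178, 251, 208, 94, 142, 216, 232, 178, 201, 203, 186, 182, 206, 223, 169, 129, 168, 175, 144, 94, 211, 232, 159, 161]
t=3: [121, 100, 197, 194, 206, 165, 129, 159, 270, 141, 154, 229, 215, 197, 228, 199, 168, 202, 164, 118, 99, 167, 118, 181, 109]
t=4: [217, 248, 221, 290, 222, 170, 158, 218, 196, 189, 148, 139, 180, 163, 155, 189, 210, 172, 255, 200, 229, 184, 250, 224, 245]
t=5: [115, 121, 110, 110, 119, 121, 102, 148, 144, 168, 118, 81, 107, 194, 174, 138, 144, 163, 180, 207, 165, 140, 144, 149, 143]
t=6: [243, 185, 159, 158, 180, 223, 175, 147, 157, 186, 156, 159, 147, 179, 251, 167, 53, 123, 206, 143, 83, 105, 95, 115, 177]
t=7: [155, 177, 131, 158, 184, 157, 127, 102, 143, 161, 127, 150, 146, 180, 153, 131, 204, 222, 216, 195, 165, 195, 202, 206, 153]
t=8: [155, 246, 222, 214, 118, 190, 162, 179, 136, 111, 168, 221, 118, 71, 209, 277, 208, 165, 198, 154, 188, 255, 266, 166, 225]
t=9: [218, 134, 157, 179, 129, 166, 170, 202, 157, 298, 239, 199, 132, 277, 159, 230, 215, 277, 129, 241, 193, 262, 164, 167, 170]
t=10: [237, 172, 229, 173, 153, 114, 263, 196, 217, 155, 163, 189, 328, 234, 170, 145, 219, 224, 256, 171, 163, 206, 200, 198, 217]
t=11: [153, 206, 218, 137, 106, 169, 246, 179, 151, 125, 169, 182, 193, 160, 132, 106, 159, 186, 177, 126, 138, 192, 221, 207, 150]
t=12: [163, 174, 212, 195, 201, 177, 226, 153, 219, 208, 219, 188, 209, 204, 236, 153, 217, 173, 244, 216, 132, 150, 202, 197, 192]
t=13: [239, 89, 188, 187, 270, 160, 164, 118, 231, 201, 148, 150, 233, 201, 183, 108, 128, 216, 205, 144, 166, 196, 166, 270, 250]

Answer: u_9(13) = 201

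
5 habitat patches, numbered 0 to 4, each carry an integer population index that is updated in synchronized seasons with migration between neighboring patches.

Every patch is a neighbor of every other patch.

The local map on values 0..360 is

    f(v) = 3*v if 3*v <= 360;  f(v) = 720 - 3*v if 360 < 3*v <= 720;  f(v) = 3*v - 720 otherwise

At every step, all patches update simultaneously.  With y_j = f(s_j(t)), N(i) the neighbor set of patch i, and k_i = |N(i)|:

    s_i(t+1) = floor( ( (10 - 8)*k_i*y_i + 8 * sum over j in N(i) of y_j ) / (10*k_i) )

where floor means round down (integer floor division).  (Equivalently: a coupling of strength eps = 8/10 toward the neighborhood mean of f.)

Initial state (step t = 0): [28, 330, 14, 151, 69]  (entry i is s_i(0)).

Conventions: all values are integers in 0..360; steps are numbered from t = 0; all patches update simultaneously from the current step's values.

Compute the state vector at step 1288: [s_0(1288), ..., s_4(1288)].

Simulating step by step:
t=0: [28, 330, 14, 151, 69]
t=1: [174, 174, 174, 174, 174]
t=2: [198, 198, 198, 198, 198]
t=3: [126, 126, 126, 126, 126]
t=4: [342, 342, 342, 342, 342]
t=5: [306, 306, 306, 306, 306]
t=6: [198, 198, 198, 198, 198]

Answer: [342, 342, 342, 342, 342]
Key observation: The state at step 2, [198, 198, 198, 198, 198], reappears at step 6: the system is in a cycle of period 4 from step 2 on.  Therefore the state at step 1288 equals the state at step 2 + ((1288 - 2) mod 4) = 4, which is [342, 342, 342, 342, 342].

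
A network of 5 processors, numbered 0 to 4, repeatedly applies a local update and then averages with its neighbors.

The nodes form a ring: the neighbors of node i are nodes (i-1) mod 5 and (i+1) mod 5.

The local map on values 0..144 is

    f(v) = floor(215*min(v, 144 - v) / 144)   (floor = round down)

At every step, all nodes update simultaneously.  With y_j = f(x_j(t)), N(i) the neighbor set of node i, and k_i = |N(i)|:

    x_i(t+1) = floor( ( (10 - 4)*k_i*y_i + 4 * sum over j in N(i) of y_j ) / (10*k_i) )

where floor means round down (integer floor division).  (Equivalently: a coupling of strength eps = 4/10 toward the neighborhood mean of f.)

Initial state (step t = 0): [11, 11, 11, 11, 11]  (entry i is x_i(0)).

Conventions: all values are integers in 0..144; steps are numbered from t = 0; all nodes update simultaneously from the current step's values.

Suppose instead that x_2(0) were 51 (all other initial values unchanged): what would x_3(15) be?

Answer: x_3(15) = 105
Key observation: This trace re-runs the system from the modified initial state.

Derivation:
t=0: [11, 11, 51, 11, 11]
t=1: [16, 28, 52, 28, 16]
t=2: [26, 44, 62, 44, 26]
t=3: [43, 65, 81, 65, 43]
t=4: [70, 89, 95, 89, 70]
t=5: [99, 84, 76, 84, 99]
t=6: [71, 87, 96, 87, 71]
t=7: [101, 86, 76, 86, 101]
t=8: [68, 84, 95, 84, 68]
t=9: [98, 88, 79, 88, 98]
t=10: [71, 82, 91, 82, 71]
t=11: [103, 92, 84, 92, 103]
t=12: [64, 76, 84, 76, 64]
t=13: [96, 97, 93, 97, 96]
t=14: [70, 71, 73, 71, 70]
t=15: [104, 105, 106, 105, 104]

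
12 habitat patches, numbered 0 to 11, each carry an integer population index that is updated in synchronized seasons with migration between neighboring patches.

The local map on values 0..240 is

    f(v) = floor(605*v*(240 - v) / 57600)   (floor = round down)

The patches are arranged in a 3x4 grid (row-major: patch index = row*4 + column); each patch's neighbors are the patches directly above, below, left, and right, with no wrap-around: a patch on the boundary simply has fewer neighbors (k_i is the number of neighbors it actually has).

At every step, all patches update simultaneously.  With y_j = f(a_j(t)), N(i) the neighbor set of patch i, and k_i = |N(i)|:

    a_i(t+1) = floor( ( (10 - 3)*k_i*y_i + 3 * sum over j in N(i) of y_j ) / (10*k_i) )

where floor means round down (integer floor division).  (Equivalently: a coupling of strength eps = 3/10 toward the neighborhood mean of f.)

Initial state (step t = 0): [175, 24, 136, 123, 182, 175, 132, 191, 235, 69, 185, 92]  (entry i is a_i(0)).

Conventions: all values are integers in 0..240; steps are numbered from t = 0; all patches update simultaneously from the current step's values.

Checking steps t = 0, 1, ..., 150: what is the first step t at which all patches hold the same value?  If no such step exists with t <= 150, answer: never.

Answer: never
Key observation: The state at step 5 reappears at step 7 — the system is in a cycle of period 2 from step 5 on.  No step 0..7 is synchronized, and the cycle repeats forever, so no step up to 150 (or ever) has all patches equal.

Derivation:
t=0: [175, 24, 136, 123, 182, 175, 132, 191, 235, 69, 185, 92]  (not all equal)
t=1: [107, 76, 139, 142, 102, 116, 139, 112, 43, 109, 115, 130]  (not all equal)
t=2: [145, 135, 145, 146, 141, 148, 147, 149, 106, 143, 149, 150]  (not all equal)
t=3: [144, 146, 144, 143, 145, 143, 142, 142, 147, 144, 142, 141]  (not all equal)
t=4: [144, 144, 145, 145, 144, 144, 145, 145, 143, 144, 145, 146]  (not all equal)
t=5: [145, 144, 144, 144, 145, 144, 144, 144, 145, 144, 144, 144]  (not all equal)
t=6: [144, 144, 145, 145, 144, 144, 145, 145, 144, 144, 145, 145]  (not all equal)
t=7: [145, 144, 144, 144, 145, 144, 144, 144, 145, 144, 144, 144]  (not all equal)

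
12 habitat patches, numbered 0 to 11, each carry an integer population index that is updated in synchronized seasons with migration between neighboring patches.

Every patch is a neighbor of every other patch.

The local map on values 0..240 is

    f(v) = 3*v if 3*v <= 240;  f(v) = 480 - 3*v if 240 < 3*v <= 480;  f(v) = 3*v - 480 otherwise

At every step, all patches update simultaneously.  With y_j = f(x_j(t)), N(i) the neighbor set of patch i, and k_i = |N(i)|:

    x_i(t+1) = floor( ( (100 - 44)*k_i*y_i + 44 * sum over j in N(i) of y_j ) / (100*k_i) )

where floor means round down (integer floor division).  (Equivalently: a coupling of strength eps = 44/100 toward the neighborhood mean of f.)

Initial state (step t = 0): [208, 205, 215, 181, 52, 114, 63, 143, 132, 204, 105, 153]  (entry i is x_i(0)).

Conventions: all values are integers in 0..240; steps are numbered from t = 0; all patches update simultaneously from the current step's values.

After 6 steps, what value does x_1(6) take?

Answer: x_1(6) = 48

Derivation:
t=0: [208, 205, 215, 181, 52, 114, 63, 143, 132, 204, 105, 153]
t=1: [132, 127, 143, 90, 138, 129, 156, 84, 101, 126, 143, 68]
t=2: [98, 106, 81, 164, 89, 103, 61, 173, 147, 108, 81, 161]
t=3: [162, 149, 188, 71, 176, 154, 160, 85, 85, 146, 188, 67]
t=4: [50, 64, 90, 157, 72, 56, 47, 164, 164, 69, 90, 151]
t=5: [140, 162, 171, 66, 174, 149, 135, 68, 68, 169, 171, 76]
t=6: [76, 48, 62, 148, 67, 62, 84, 151, 151, 59, 62, 164]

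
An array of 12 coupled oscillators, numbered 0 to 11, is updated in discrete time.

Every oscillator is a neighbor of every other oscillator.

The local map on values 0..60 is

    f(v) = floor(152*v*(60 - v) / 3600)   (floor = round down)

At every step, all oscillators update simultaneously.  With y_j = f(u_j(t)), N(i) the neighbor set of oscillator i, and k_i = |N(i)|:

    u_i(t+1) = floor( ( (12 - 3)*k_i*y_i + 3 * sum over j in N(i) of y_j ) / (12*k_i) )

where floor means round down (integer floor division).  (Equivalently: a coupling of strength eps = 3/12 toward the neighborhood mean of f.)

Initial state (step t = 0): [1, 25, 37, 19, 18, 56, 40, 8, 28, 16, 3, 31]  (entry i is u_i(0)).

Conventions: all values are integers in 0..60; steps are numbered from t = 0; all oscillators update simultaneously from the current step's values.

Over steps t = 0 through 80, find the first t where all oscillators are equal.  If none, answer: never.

Simulating step by step:
t=0: [1, 25, 37, 19, 18, 56, 40, 8, 28, 16, 3, 31]  (not all equal)
t=1: [8, 33, 32, 30, 29, 13, 30, 19, 33, 28, 12, 33]  (not all equal)
t=2: [21, 35, 35, 36, 35, 27, 36, 32, 35, 35, 26, 35]  (not all equal)
t=3: [34, 36, 36, 36, 36, 36, 36, 36, 36, 36, 36, 36]  (not all equal)
t=4: [36, 36, 36, 36, 36, 36, 36, 36, 36, 36, 36, 36]  (all equal)

Answer: 4
Key observation: Synchronization is absorbing here: once all oscillators are equal they stay equal, and step 4 is the first all-equal step.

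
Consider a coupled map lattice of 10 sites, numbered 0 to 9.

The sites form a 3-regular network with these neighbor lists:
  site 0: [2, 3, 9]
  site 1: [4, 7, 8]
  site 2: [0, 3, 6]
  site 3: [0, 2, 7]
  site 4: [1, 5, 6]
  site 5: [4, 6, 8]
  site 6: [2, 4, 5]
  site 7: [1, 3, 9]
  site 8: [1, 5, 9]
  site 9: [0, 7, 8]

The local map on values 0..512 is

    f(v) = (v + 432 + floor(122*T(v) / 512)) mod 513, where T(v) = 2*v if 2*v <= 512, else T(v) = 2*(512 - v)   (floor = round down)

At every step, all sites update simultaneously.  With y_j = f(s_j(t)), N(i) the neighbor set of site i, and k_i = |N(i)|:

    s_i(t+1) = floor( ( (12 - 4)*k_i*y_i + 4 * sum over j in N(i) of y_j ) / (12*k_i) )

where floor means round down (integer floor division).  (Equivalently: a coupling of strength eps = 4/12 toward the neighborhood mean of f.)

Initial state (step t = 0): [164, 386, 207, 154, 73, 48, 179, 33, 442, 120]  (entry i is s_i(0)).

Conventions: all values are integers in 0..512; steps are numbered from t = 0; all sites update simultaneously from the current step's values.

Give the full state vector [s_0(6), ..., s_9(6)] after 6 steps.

Answer: [306, 332, 313, 317, 326, 330, 323, 329, 333, 324]

Derivation:
t=0: [164, 386, 207, 154, 73, 48, 179, 33, 442, 120]
t=1: [159, 343, 203, 193, 134, 401, 205, 387, 369, 179]
t=2: [169, 321, 209, 217, 181, 325, 225, 324, 337, 219]
t=3: [190, 315, 224, 240, 225, 308, 250, 311, 326, 254]
t=4: [223, 319, 250, 267, 271, 312, 283, 316, 327, 291]
t=5: [265, 326, 287, 297, 310, 322, 309, 323, 330, 311]
t=6: [306, 332, 313, 317, 326, 330, 323, 329, 333, 324]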